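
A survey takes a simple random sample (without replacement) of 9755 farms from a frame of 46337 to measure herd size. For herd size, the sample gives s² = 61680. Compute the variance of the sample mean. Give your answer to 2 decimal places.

4.99

Under SRS without replacement, Var(ȳ) = (1 − f)·s²/n with f = n/N = 9755/46337 = 0.21052291.
Var(ȳ) = (1 − 0.21052291)·61680/9755 = 0.78947709·6.3229113 = 4.9917936.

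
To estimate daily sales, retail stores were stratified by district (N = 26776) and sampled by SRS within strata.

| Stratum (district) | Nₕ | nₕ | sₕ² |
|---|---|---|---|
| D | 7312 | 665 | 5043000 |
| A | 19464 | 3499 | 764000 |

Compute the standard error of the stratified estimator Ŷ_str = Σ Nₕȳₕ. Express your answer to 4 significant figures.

Var(Ŷ_str) = Σₕ Nₕ²(1 − fₕ)sₕ²/nₕ.
D: 7312²·(1 − 665/7312)·5043000/665 = 3.6857781 × 10^11.
A: 19464²·(1 − 3499/19464)·764000/3499 = 6.7850091 × 10^10.
Sum = 4.364279 × 10^11.
SE = √(4.364279 × 10^11) = 660600.

660600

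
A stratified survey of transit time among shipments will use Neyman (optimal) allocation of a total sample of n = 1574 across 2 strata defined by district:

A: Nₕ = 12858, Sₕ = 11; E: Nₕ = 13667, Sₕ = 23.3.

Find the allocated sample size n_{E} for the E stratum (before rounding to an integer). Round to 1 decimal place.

1089.9

Neyman allocation: nₕ = n·NₕSₕ / Σⱼ NⱼSⱼ.
Σ NⱼSⱼ = 12858·11 + 13667·23.3 = 459879.1.
n_{E} = 1574·13667·23.3 / 459879.1 = 1089.9.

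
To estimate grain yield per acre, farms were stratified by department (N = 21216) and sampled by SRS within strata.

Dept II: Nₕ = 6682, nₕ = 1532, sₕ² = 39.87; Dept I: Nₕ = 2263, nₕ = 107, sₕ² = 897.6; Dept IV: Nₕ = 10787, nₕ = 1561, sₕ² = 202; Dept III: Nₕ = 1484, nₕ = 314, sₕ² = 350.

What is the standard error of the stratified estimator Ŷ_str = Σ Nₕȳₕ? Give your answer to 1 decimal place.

Var(Ŷ_str) = Σₕ Nₕ²(1 − fₕ)sₕ²/nₕ.
Dept II: 6682²·(1 − 1532/6682)·39.87/1532 = 895573.37.
Dept I: 2263²·(1 − 107/2263)·897.6/107 = 4.0929117 × 10^7.
Dept IV: 10787²·(1 − 1561/10787)·202/1561 = 1.287842 × 10^7.
Dept III: 1484²·(1 − 314/1484)·350/314 = 1.9353439 × 10^6.
Sum = 5.6638454 × 10^7.
SE = √(5.6638454 × 10^7) = 7525.9.

7525.9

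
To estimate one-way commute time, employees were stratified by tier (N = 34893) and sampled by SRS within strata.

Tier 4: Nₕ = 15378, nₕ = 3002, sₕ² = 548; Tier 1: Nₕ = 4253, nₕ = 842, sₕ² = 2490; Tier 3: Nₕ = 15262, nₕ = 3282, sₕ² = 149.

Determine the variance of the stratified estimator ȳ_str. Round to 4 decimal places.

Var(ȳ_str) = Σₕ Wₕ²(1 − fₕ)sₕ²/nₕ with Wₕ = Nₕ/N, N = 34893.
Tier 4: Wₕ = 0.44071877; term = 0.44071877²·(1 − 0.19521394)·548/3002 = 0.028534706.
Tier 1: Wₕ = 0.12188691; term = 0.12188691²·(1 − 0.19797790)·2490/842 = 0.035236092.
Tier 3: Wₕ = 0.43739432; term = 0.43739432²·(1 − 0.21504390)·149/3282 = 0.0068177228.
Sum = 0.070588521.

0.0706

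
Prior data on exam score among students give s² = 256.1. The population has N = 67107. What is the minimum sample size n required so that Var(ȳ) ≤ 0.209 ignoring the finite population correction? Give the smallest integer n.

Without fpc, n₀ = s²/D = 256.1/0.209 = 1225.3589.
Rounding up, n = 1226.

1226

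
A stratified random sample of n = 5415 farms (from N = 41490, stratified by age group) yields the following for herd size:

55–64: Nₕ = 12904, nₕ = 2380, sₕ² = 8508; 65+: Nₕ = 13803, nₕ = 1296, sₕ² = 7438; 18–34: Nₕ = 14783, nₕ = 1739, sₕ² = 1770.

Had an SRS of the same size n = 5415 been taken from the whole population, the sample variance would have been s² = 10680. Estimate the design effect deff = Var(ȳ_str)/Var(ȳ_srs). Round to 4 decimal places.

Var(ȳ_str) = Σ Wₕ²(1−fₕ)sₕ²/nₕ with Wₕ = Nₕ/41490:
  55–64: (12904/41490)²·(1−2380/12904)·8508/2380 = 0.28201282
  65+: (13803/41490)²·(1−1296/13803)·7438/1296 = 0.57556045
  18–34: (14783/41490)²·(1−1739/14783)·1770/1739 = 0.11401452
  → Var(ȳ_str) = 0.97158779.
Var(ȳ_srs) = (1 − 5415/41490)·10680/5415 = 1.7148877.
deff = 0.97158779 / 1.7148877 = 0.5666.

0.5666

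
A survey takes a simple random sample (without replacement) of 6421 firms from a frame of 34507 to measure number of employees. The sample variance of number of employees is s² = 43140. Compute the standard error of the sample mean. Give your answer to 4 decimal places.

2.3385

Under SRS without replacement, Var(ȳ) = (1 − f)·s²/n with f = n/N = 6421/34507 = 0.18607819.
Var(ȳ) = (1 − 0.18607819)·43140/6421 = 0.81392181·6.7185797 = 5.4683985.
SE(ȳ) = √(5.4683985) = 2.3385.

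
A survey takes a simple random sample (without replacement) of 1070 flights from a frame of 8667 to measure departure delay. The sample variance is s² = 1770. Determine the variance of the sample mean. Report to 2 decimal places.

1.45

Under SRS without replacement, Var(ȳ) = (1 − f)·s²/n with f = n/N = 1070/8667 = 0.12345679.
Var(ȳ) = (1 − 0.12345679)·1770/1070 = 0.87654321·1.6542056 = 1.4499827.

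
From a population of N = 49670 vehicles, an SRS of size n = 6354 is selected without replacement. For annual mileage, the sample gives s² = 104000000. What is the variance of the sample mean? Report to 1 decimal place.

Under SRS without replacement, Var(ȳ) = (1 − f)·s²/n with f = n/N = 6354/49670 = 0.12792430.
Var(ȳ) = (1 − 0.12792430)·104000000/6354 = 0.87207570·16367.642 = 14273.823.

14273.8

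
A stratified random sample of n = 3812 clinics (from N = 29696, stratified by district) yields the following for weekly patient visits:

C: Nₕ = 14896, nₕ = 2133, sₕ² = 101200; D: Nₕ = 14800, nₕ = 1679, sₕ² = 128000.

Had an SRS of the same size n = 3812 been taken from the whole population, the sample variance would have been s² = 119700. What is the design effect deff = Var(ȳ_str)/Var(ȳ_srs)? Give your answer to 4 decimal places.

0.9871

Var(ȳ_str) = Σ Wₕ²(1−fₕ)sₕ²/nₕ with Wₕ = Nₕ/29696:
  C: (14896/29696)²·(1−2133/14896)·101200/2133 = 10.2286
  D: (14800/29696)²·(1−1679/14800)·128000/1679 = 16.787732
  → Var(ȳ_str) = 27.016332.
Var(ȳ_srs) = (1 − 3812/29696)·119700/3812 = 27.369994.
deff = 27.016332 / 27.369994 = 0.9871.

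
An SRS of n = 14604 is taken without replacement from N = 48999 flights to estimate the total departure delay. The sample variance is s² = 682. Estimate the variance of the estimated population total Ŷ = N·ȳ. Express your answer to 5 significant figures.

7.8704 × 10^7

Var(Ŷ) = N²·Var(ȳ) = N²·(1 − n/N)·s²/n.
f = 14604/48999 = 0.29804690; Var(ȳ) = 0.70195310·682/14604 = 0.032780883.
Var(Ŷ) = 48999² · 0.032780883 = 7.8703688 × 10^7.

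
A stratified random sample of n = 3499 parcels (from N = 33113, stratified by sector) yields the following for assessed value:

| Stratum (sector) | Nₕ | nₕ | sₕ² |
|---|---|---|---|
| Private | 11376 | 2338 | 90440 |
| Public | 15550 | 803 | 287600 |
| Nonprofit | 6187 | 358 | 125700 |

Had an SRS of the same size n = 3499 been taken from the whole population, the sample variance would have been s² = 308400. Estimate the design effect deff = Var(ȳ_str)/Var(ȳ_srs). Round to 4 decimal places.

1.1428

Var(ȳ_str) = Σ Wₕ²(1−fₕ)sₕ²/nₕ with Wₕ = Nₕ/33113:
  Private: (11376/33113)²·(1−2338/11376)·90440/2338 = 3.6272786
  Public: (15550/33113)²·(1−803/15550)·287600/803 = 74.904921
  Nonprofit: (6187/33113)²·(1−358/6187)·125700/358 = 11.548601
  → Var(ȳ_str) = 90.080801.
Var(ȳ_srs) = (1 − 3499/33113)·308400/3499 = 78.825906.
deff = 90.080801 / 78.825906 = 1.1428.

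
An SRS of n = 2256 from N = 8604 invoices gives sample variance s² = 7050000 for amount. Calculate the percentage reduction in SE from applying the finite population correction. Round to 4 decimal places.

14.1049

f = n/N = 2256/8604 = 0.26220363.
SE_no-fpc = √(s²/n) = 55.901699; SE_fpc = √((1−f)s²/n) = 48.016806.
Ratio = √(1−f) = 0.85895074. Reduction = 100·(1 − 0.85895074) = 14.1049%.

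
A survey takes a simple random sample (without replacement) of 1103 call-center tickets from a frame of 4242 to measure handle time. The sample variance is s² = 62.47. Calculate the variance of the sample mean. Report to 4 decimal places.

0.0419

Under SRS without replacement, Var(ȳ) = (1 − f)·s²/n with f = n/N = 1103/4242 = 0.26001886.
Var(ȳ) = (1 − 0.26001886)·62.47/1103 = 0.73998114·0.056636446 = 0.041909902.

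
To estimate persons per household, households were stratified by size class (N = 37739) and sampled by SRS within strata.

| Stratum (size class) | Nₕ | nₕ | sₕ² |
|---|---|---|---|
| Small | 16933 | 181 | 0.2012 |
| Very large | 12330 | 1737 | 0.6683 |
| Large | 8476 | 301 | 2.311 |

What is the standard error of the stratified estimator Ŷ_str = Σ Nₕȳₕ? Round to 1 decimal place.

947.4

Var(Ŷ_str) = Σₕ Nₕ²(1 − fₕ)sₕ²/nₕ.
Small: 16933²·(1 − 181/16933)·0.2012/181 = 315318.88.
Very large: 12330²·(1 − 1737/12330)·0.6683/1737 = 50252.039.
Large: 8476²·(1 − 301/8476)·2.311/301 = 532000.65.
Sum = 897571.57.
SE = √(897571.57) = 947.4.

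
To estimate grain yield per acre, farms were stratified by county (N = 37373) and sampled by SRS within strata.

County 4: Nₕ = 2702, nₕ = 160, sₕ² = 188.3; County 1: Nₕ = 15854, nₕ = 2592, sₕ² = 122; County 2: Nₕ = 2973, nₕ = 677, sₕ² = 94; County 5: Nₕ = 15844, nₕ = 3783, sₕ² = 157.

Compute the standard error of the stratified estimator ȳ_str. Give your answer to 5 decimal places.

Var(ȳ_str) = Σₕ Wₕ²(1 − fₕ)sₕ²/nₕ with Wₕ = Nₕ/N, N = 37373.
County 4: Wₕ = 0.07229818; term = 0.07229818²·(1 − 0.05921540)·188.3/160 = 0.0057872908.
County 1: Wₕ = 0.42420999; term = 0.42420999²·(1 − 0.16349186)·122/2592 = 0.0070852763.
County 2: Wₕ = 0.07954941; term = 0.07954941²·(1 − 0.22771611)·94/677 = 6.7856281 × 10^-4.
County 5: Wₕ = 0.42394242; term = 0.42394242²·(1 − 0.23876546)·157/3783 = 0.005678002.
Sum = 0.019229132.
SE = √(0.019229132) = 0.13867.

0.13867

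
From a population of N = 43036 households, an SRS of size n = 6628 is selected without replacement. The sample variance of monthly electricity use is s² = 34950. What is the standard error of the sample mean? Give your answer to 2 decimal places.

2.11

Under SRS without replacement, Var(ȳ) = (1 − f)·s²/n with f = n/N = 6628/43036 = 0.15401060.
Var(ȳ) = (1 − 0.15401060)·34950/6628 = 0.84598940·5.2730839 = 4.4609731.
SE(ȳ) = √(4.4609731) = 2.11.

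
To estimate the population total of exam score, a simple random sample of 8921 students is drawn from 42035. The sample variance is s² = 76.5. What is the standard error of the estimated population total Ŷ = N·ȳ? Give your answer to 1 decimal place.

Var(Ŷ) = N²·Var(ȳ) = N²·(1 − n/N)·s²/n.
f = 8921/42035 = 0.21222791; Var(ȳ) = 0.78777209·76.5/8921 = 0.0067553599.
Var(Ŷ) = 42035² · 0.0067553599 = 1.1936324 × 10^7.
SE(Ŷ) = √(1.1936324 × 10^7) = 3454.9.

3454.9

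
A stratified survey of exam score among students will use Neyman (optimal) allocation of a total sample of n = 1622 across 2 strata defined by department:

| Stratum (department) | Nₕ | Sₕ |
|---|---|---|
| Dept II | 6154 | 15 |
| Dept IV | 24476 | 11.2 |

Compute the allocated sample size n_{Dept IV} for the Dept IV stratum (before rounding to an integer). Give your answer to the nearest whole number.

Neyman allocation: nₕ = n·NₕSₕ / Σⱼ NⱼSⱼ.
Σ NⱼSⱼ = 6154·15 + 24476·11.2 = 366441.2.
n_{Dept IV} = 1622·24476·11.2 / 366441.2 = 1213.

1213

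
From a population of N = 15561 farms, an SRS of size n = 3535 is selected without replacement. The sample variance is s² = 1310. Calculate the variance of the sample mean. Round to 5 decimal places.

Under SRS without replacement, Var(ȳ) = (1 − f)·s²/n with f = n/N = 3535/15561 = 0.22717049.
Var(ȳ) = (1 − 0.22717049)·1310/3535 = 0.77282951·0.37057992 = 0.28639509.

0.28640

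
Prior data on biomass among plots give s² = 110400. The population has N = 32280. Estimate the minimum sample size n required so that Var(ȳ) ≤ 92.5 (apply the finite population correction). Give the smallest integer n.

Without fpc, n₀ = s²/D = 110400/92.5 = 1193.5135.
With fpc, (1 − n/N)·s²/n ≤ D requires n ≥ n₀/(1 + n₀/N) = 1193.5135/(1 + 1193.5135/32280) = 1150.9582.
Rounding up, n = 1151.

1151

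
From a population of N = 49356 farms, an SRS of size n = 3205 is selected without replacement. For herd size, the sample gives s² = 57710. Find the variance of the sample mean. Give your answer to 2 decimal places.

16.84

Under SRS without replacement, Var(ȳ) = (1 − f)·s²/n with f = n/N = 3205/49356 = 0.06493638.
Var(ȳ) = (1 − 0.06493638)·57710/3205 = 0.93506362·18.00624 = 16.83698.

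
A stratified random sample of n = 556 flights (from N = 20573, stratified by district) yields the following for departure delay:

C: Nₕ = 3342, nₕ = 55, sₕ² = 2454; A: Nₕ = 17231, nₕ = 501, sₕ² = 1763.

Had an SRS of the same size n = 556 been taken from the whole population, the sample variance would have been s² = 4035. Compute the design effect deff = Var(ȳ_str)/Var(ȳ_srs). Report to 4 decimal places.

Var(ȳ_str) = Σ Wₕ²(1−fₕ)sₕ²/nₕ with Wₕ = Nₕ/20573:
  C: (3342/20573)²·(1−55/3342)·2454/55 = 1.1580379
  A: (17231/20573)²·(1−501/17231)·1763/501 = 2.3967667
  → Var(ȳ_str) = 3.5548046.
Var(ȳ_srs) = (1 − 556/20573)·4035/556 = 7.0610634.
deff = 3.5548046 / 7.0610634 = 0.5034.

0.5034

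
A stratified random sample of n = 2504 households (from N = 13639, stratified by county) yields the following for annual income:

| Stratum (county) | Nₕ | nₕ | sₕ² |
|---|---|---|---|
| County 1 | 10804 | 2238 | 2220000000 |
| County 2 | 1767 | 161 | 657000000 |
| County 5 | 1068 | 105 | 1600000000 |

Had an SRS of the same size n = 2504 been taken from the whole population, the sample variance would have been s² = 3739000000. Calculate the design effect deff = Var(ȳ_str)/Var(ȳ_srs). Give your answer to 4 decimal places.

Var(ȳ_str) = Σ Wₕ²(1−fₕ)sₕ²/nₕ with Wₕ = Nₕ/13639:
  County 1: (10804/13639)²·(1−2238/10804)·2220000000/2238 = 493503.77
  County 2: (1767/13639)²·(1−161/1767)·657000000/161 = 62252.461
  County 5: (1068/13639)²·(1−105/1068)·1600000000/105 = 84248.692
  → Var(ȳ_str) = 640004.92.
Var(ȳ_srs) = (1 − 2504/13639)·3739000000/2504 = 1.2190705 × 10^6.
deff = 640004.92 / (1.2190705 × 10^6) = 0.5250.

0.5250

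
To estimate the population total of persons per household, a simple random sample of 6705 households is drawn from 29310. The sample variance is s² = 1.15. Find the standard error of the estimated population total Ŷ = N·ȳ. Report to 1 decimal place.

Var(Ŷ) = N²·Var(ȳ) = N²·(1 − n/N)·s²/n.
f = 6705/29310 = 0.22876151; Var(ȳ) = 0.77123849·1.15/6705 = 1.3227804 × 10^-4.
Var(Ŷ) = 29310² · (1.3227804 × 10^-4) = 113636.9.
SE(Ŷ) = √(113636.9) = 337.1.

337.1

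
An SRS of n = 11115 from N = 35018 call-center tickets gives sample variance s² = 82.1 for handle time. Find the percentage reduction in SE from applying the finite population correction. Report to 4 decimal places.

f = n/N = 11115/35018 = 0.31740819.
SE_no-fpc = √(s²/n) = 0.085944254; SE_fpc = √((1−f)s²/n) = 0.071006382.
Ratio = √(1−f) = 0.82619115. Reduction = 100·(1 − 0.82619115) = 17.3809%.

17.3809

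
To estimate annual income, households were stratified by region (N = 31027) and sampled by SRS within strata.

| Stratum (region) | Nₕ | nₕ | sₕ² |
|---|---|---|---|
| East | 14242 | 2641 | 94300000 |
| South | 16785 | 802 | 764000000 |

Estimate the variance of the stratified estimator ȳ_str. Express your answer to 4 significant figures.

271600

Var(ȳ_str) = Σₕ Wₕ²(1 − fₕ)sₕ²/nₕ with Wₕ = Nₕ/N, N = 31027.
East: Wₕ = 0.45901956; term = 0.45901956²·(1 − 0.18543744)·94300000/2641 = 6128.1605.
South: Wₕ = 0.54098044; term = 0.54098044²·(1 − 0.04778076)·764000000/802 = 265472.21.
Sum = 271600.37.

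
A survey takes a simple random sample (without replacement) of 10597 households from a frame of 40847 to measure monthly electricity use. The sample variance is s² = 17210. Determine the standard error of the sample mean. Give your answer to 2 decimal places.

Under SRS without replacement, Var(ȳ) = (1 − f)·s²/n with f = n/N = 10597/40847 = 0.25943154.
Var(ȳ) = (1 − 0.25943154)·17210/10597 = 0.74056846·1.6240445 = 1.2027162.
SE(ȳ) = √(1.2027162) = 1.10.

1.10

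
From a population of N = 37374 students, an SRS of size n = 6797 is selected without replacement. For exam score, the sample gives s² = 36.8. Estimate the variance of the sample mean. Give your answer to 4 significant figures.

0.004430

Under SRS without replacement, Var(ȳ) = (1 − f)·s²/n with f = n/N = 6797/37374 = 0.18186440.
Var(ȳ) = (1 − 0.18186440)·36.8/6797 = 0.81813560·0.0054141533 = 0.0044295116.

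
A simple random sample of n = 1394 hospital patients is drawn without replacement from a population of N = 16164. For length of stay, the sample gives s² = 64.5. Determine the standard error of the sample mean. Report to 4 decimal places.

Under SRS without replacement, Var(ȳ) = (1 − f)·s²/n with f = n/N = 1394/16164 = 0.08624103.
Var(ȳ) = (1 − 0.08624103)·64.5/1394 = 0.91375897·0.046269727 = 0.042279378.
SE(ȳ) = √(0.042279378) = 0.2056.

0.2056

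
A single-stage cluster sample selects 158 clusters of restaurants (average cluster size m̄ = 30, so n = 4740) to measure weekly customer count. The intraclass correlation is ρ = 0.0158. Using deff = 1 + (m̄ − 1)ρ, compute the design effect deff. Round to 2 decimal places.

deff = 1 + (30 − 1)·0.0158 = 1 + 0.4582 = 1.4582.

1.46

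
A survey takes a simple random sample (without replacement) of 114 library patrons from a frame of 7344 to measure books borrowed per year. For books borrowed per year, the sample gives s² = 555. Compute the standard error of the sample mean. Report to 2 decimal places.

2.19

Under SRS without replacement, Var(ȳ) = (1 − f)·s²/n with f = n/N = 114/7344 = 0.01552288.
Var(ȳ) = (1 − 0.01552288)·555/114 = 0.98447712·4.8684211 = 4.7928492.
SE(ȳ) = √(4.7928492) = 2.19.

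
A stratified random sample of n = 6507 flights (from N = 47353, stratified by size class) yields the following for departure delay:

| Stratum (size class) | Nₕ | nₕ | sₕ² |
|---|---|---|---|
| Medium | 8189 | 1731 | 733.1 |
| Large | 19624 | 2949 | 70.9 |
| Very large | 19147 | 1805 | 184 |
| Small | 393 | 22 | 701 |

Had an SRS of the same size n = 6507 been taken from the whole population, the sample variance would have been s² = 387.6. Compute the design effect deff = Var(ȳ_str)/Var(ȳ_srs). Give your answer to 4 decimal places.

0.5968

Var(ȳ_str) = Σ Wₕ²(1−fₕ)sₕ²/nₕ with Wₕ = Nₕ/47353:
  Medium: (8189/47353)²·(1−1731/8189)·733.1/1731 = 0.0099884952
  Large: (19624/47353)²·(1−2949/19624)·70.9/2949 = 0.0035085676
  Very large: (19147/47353)²·(1−1805/19147)·184/1805 = 0.015095432
  Small: (393/47353)²·(1−22/393)·701/22 = 0.0020718905
  → Var(ȳ_str) = 0.030664385.
Var(ȳ_srs) = (1 − 6507/47353)·387.6/6507 = 0.051381289.
deff = 0.030664385 / 0.051381289 = 0.5968.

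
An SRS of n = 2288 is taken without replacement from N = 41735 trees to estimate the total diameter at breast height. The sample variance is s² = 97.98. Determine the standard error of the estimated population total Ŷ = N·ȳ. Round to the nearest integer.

8396

Var(Ŷ) = N²·Var(ȳ) = N²·(1 − n/N)·s²/n.
f = 2288/41735 = 0.05482209; Var(ȳ) = 0.94517791·97.98/2288 = 0.040475757.
Var(Ŷ) = 41735² · 0.040475757 = 7.0501087 × 10^7.
SE(Ŷ) = √(7.0501087 × 10^7) = 8396.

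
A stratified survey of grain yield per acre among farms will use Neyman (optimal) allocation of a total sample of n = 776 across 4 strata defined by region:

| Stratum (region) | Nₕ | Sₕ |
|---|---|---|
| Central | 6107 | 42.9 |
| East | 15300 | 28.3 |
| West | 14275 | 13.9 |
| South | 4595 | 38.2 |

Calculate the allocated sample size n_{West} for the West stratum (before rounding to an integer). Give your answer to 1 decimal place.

144.0

Neyman allocation: nₕ = n·NₕSₕ / Σⱼ NⱼSⱼ.
Σ NⱼSⱼ = 6107·42.9 + 15300·28.3 + 14275·13.9 + 4595·38.2 = 1.0689318 × 10^6.
n_{West} = 776·14275·13.9 / (1.0689318 × 10^6) = 144.0.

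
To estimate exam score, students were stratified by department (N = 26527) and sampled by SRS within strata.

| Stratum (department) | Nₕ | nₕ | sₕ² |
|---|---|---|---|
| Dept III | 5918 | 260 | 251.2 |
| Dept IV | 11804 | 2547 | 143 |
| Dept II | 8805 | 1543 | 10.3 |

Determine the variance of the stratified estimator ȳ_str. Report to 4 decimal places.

Var(ȳ_str) = Σₕ Wₕ²(1 − fₕ)sₕ²/nₕ with Wₕ = Nₕ/N, N = 26527.
Dept III: Wₕ = 0.22309345; term = 0.22309345²·(1 − 0.04393376)·251.2/260 = 0.045973537.
Dept IV: Wₕ = 0.44498059; term = 0.44498059²·(1 − 0.21577431)·143/2547 = 0.0087182693.
Dept II: Wₕ = 0.33192596; term = 0.33192596²·(1 − 0.17524134)·10.3/1543 = 6.0656958 × 10^-4.
Sum = 0.055298376.

0.0553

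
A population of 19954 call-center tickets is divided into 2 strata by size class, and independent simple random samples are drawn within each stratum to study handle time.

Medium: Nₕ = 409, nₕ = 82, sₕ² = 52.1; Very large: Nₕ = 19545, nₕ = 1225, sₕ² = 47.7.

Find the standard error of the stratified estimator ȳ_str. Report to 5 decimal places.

0.18770

Var(ȳ_str) = Σₕ Wₕ²(1 − fₕ)sₕ²/nₕ with Wₕ = Nₕ/N, N = 19954.
Medium: Wₕ = 0.02049714; term = 0.02049714²·(1 − 0.20048900)·52.1/82 = 2.1341994 × 10^-4.
Very large: Wₕ = 0.97950286; term = 0.97950286²·(1 − 0.06267588)·47.7/1225 = 0.035017368.
Sum = 0.035230788.
SE = √(0.035230788) = 0.18770.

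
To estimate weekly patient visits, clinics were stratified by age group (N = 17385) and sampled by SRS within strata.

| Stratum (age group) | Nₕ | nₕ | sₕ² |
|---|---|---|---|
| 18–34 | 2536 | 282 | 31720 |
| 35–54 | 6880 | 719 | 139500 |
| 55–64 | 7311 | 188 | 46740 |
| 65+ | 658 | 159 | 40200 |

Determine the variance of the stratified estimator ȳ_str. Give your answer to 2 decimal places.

Var(ȳ_str) = Σₕ Wₕ²(1 − fₕ)sₕ²/nₕ with Wₕ = Nₕ/N, N = 17385.
18–34: Wₕ = 0.14587288; term = 0.14587288²·(1 − 0.11119874)·31720/282 = 2.1273446.
35–54: Wₕ = 0.39574346; term = 0.39574346²·(1 − 0.10450581)·139500/719 = 27.210441.
55–64: Wₕ = 0.42053494; term = 0.42053494²·(1 − 0.02571468)·46740/188 = 42.837212.
65+: Wₕ = 0.03784872; term = 0.03784872²·(1 − 0.24164134)·40200/159 = 0.27466668.
Sum = 72.449664.

72.45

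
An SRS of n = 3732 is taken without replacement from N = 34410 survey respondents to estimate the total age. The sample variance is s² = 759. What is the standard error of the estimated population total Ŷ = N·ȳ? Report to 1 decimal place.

Var(Ŷ) = N²·Var(ȳ) = N²·(1 − n/N)·s²/n.
f = 3732/34410 = 0.10845684; Var(ȳ) = 0.89154316·759/3732 = 0.18131866.
Var(Ŷ) = 34410² · 0.18131866 = 2.1469001 × 10^8.
SE(Ŷ) = √(2.1469001 × 10^8) = 14652.3.

14652.3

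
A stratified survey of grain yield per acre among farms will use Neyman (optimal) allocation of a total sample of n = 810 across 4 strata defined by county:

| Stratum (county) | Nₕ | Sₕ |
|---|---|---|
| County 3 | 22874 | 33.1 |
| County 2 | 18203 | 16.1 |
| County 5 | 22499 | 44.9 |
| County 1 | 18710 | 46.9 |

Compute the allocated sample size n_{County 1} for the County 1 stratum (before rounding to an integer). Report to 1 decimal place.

241.9

Neyman allocation: nₕ = n·NₕSₕ / Σⱼ NⱼSⱼ.
Σ NⱼSⱼ = 22874·33.1 + 18203·16.1 + 22499·44.9 + 18710·46.9 = 2.9379018 × 10^6.
n_{County 1} = 810·18710·46.9 / (2.9379018 × 10^6) = 241.9.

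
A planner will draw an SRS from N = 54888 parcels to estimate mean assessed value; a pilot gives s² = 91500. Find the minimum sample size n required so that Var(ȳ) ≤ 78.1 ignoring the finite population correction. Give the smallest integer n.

Without fpc, n₀ = s²/D = 91500/78.1 = 1171.5749.
Rounding up, n = 1172.

1172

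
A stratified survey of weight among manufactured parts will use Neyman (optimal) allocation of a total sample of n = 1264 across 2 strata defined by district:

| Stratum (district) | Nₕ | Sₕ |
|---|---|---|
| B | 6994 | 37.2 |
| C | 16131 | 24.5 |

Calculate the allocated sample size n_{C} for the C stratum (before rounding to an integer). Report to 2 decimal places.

762.21

Neyman allocation: nₕ = n·NₕSₕ / Σⱼ NⱼSⱼ.
Σ NⱼSⱼ = 6994·37.2 + 16131·24.5 = 655386.3.
n_{C} = 1264·16131·24.5 / 655386.3 = 762.21.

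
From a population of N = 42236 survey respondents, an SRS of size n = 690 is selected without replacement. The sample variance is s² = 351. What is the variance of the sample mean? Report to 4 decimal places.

0.5004

Under SRS without replacement, Var(ȳ) = (1 − f)·s²/n with f = n/N = 690/42236 = 0.01633677.
Var(ȳ) = (1 − 0.01633677)·351/690 = 0.98366323·0.50869565 = 0.50038521.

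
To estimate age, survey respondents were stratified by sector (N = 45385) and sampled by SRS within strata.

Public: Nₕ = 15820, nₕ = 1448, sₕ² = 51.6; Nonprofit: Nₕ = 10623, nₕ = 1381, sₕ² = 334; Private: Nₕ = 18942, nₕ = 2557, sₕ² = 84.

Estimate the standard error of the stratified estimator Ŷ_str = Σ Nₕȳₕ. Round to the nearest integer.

6484

Var(Ŷ_str) = Σₕ Nₕ²(1 − fₕ)sₕ²/nₕ.
Public: 15820²·(1 − 1448/15820)·51.6/1448 = 8.1022349 × 10^6.
Nonprofit: 10623²·(1 − 1381/10623)·334/1381 = 2.3744659 × 10^7.
Private: 18942²·(1 − 2557/18942)·84/2557 = 1.0195789 × 10^7.
Sum = 4.2042683 × 10^7.
SE = √(4.2042683 × 10^7) = 6484.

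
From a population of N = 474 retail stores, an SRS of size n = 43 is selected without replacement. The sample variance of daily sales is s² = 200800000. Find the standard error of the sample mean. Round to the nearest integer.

2061

Under SRS without replacement, Var(ȳ) = (1 − f)·s²/n with f = n/N = 43/474 = 0.09071730.
Var(ȳ) = (1 − 0.09071730)·200800000/43 = 0.90928270·4.6697674 × 10^6 = 4.2461387 × 10^6.
SE(ȳ) = √(4.2461387 × 10^6) = 2061.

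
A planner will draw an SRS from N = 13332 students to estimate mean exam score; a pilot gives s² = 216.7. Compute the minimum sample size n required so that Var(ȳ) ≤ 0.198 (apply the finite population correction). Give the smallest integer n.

Without fpc, n₀ = s²/D = 216.7/0.198 = 1094.4444.
With fpc, (1 − n/N)·s²/n ≤ D requires n ≥ n₀/(1 + n₀/N) = 1094.4444/(1 + 1094.4444/13332) = 1011.4157.
Rounding up, n = 1012.

1012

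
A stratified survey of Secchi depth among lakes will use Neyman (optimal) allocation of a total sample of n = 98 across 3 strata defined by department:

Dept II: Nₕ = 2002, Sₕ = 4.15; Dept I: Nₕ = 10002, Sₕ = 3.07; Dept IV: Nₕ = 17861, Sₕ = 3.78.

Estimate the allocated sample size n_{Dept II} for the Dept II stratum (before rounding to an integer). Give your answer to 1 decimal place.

7.6

Neyman allocation: nₕ = n·NₕSₕ / Σⱼ NⱼSⱼ.
Σ NⱼSⱼ = 2002·4.15 + 10002·3.07 + 17861·3.78 = 106529.02.
n_{Dept II} = 98·2002·4.15 / 106529.02 = 7.6.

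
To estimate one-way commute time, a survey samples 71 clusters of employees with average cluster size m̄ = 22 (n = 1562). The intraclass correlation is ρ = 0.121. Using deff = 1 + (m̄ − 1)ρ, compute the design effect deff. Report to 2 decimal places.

3.54

deff = 1 + (22 − 1)·0.121 = 1 + 2.541 = 3.541.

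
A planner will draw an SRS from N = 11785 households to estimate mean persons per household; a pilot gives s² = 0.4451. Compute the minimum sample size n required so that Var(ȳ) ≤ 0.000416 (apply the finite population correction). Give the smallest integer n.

Without fpc, n₀ = s²/D = 0.4451/0.000416 = 1069.9519.
With fpc, (1 − n/N)·s²/n ≤ D requires n ≥ n₀/(1 + n₀/N) = 1069.9519/(1 + 1069.9519/11785) = 980.8970.
Rounding up, n = 981.

981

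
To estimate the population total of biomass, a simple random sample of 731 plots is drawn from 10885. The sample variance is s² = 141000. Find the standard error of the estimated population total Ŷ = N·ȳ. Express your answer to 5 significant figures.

146010

Var(Ŷ) = N²·Var(ȳ) = N²·(1 − n/N)·s²/n.
f = 731/10885 = 0.06715664; Var(ȳ) = 0.93284336·141000/731 = 179.93285.
Var(Ŷ) = 10885² · 179.93285 = 2.1319024 × 10^10.
SE(Ŷ) = √(2.1319024 × 10^10) = 146010.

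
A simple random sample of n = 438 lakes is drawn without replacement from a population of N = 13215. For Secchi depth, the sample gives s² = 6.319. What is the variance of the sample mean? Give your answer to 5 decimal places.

Under SRS without replacement, Var(ȳ) = (1 − f)·s²/n with f = n/N = 438/13215 = 0.03314415.
Var(ȳ) = (1 − 0.03314415)·6.319/438 = 0.96685585·0.014426941 = 0.013948772.

0.01395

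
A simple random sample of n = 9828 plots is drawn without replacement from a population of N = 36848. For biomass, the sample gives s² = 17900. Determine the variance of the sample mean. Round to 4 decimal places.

1.3355

Under SRS without replacement, Var(ȳ) = (1 − f)·s²/n with f = n/N = 9828/36848 = 0.26671733.
Var(ȳ) = (1 − 0.26671733)·17900/9828 = 0.73328267·1.8213268 = 1.3355474.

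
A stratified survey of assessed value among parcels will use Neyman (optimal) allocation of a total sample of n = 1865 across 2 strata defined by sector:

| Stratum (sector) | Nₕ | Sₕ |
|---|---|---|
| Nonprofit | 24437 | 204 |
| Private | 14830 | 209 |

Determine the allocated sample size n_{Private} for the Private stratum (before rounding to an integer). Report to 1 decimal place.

Neyman allocation: nₕ = n·NₕSₕ / Σⱼ NⱼSⱼ.
Σ NⱼSⱼ = 24437·204 + 14830·209 = 8.084618 × 10^6.
n_{Private} = 1865·14830·209 / (8.084618 × 10^6) = 715.0.

715.0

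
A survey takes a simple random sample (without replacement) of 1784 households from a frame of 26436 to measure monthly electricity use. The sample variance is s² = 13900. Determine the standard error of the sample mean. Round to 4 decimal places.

Under SRS without replacement, Var(ȳ) = (1 − f)·s²/n with f = n/N = 1784/26436 = 0.06748373.
Var(ȳ) = (1 − 0.06748373)·13900/1784 = 0.93251627·7.7914798 = 7.2656817.
SE(ȳ) = √(7.2656817) = 2.6955.

2.6955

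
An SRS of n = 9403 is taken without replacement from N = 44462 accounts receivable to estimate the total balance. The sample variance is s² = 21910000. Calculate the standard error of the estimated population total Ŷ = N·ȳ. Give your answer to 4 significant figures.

Var(Ŷ) = N²·Var(ȳ) = N²·(1 − n/N)·s²/n.
f = 9403/44462 = 0.21148396; Var(ȳ) = 0.78851604·21910000/9403 = 1837.3271.
Var(Ŷ) = 44462² · 1837.3271 = 3.6321558 × 10^12.
SE(Ŷ) = √(3.6321558 × 10^12) = 1.906 × 10^6.

1.906 × 10^6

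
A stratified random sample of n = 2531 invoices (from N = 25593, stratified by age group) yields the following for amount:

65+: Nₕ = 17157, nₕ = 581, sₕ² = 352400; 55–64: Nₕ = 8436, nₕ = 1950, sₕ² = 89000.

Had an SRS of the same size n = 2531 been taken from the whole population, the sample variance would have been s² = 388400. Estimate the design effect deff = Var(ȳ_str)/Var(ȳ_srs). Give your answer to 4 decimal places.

1.9320

Var(ȳ_str) = Σ Wₕ²(1−fₕ)sₕ²/nₕ with Wₕ = Nₕ/25593:
  65+: (17157/25593)²·(1−581/17157)·352400/581 = 263.35312
  55–64: (8436/25593)²·(1−1950/8436)·89000/1950 = 3.8126463
  → Var(ȳ_str) = 267.16577.
Var(ȳ_srs) = (1 − 2531/25593)·388400/2531 = 138.28111.
deff = 267.16577 / 138.28111 = 1.9320.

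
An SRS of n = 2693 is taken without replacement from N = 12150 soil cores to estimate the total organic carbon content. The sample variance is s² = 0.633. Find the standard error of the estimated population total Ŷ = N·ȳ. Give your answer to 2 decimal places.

Var(Ŷ) = N²·Var(ȳ) = N²·(1 − n/N)·s²/n.
f = 2693/12150 = 0.22164609; Var(ȳ) = 0.77835391·0.633/2693 = 1.8295508 × 10^-4.
Var(Ŷ) = 12150² · (1.8295508 × 10^-4) = 27008.286.
SE(Ŷ) = √(27008.286) = 164.34.

164.34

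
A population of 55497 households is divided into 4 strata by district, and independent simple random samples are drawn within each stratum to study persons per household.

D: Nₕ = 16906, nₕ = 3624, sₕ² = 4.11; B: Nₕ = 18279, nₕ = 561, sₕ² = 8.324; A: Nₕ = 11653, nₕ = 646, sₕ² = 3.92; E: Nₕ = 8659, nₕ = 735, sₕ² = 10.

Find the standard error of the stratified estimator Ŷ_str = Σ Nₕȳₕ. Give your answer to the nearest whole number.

2602

Var(Ŷ_str) = Σₕ Nₕ²(1 − fₕ)sₕ²/nₕ.
D: 16906²·(1 − 3624/16906)·4.11/3624 = 254658.38.
B: 18279²·(1 − 561/18279)·8.324/561 = 4.8054752 × 10^6.
A: 11653²·(1 − 646/11653)·3.92/646 = 778323.71.
E: 8659²·(1 − 735/8659)·10/735 = 933522.67.
Sum = 6.77198 × 10^6.
SE = √(6.77198 × 10^6) = 2602.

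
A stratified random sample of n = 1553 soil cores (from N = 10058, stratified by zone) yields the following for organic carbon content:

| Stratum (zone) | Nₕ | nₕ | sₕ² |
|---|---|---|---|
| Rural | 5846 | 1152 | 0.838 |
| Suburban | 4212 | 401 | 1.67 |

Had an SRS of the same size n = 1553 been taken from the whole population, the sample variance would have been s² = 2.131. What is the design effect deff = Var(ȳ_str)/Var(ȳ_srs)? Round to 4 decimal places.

Var(ȳ_str) = Σ Wₕ²(1−fₕ)sₕ²/nₕ with Wₕ = Nₕ/10058:
  Rural: (5846/10058)²·(1−1152/5846)·0.838/1152 = 1.9731958 × 10^-4
  Suburban: (4212/10058)²·(1−401/4212)·1.67/401 = 6.608093 × 10^-4
  → Var(ȳ_str) = 8.5812888 × 10^-4.
Var(ȳ_srs) = (1 − 1553/10058)·2.131/1553 = 0.0011603117.
deff = (8.5812888 × 10^-4) / 0.0011603117 = 0.7396.

0.7396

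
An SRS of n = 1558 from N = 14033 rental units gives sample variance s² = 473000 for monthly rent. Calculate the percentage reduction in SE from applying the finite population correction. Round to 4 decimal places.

f = n/N = 1558/14033 = 0.11102401.
SE_no-fpc = √(s²/n) = 17.423959; SE_fpc = √((1−f)s²/n) = 16.428271.
Ratio = √(1−f) = 0.94285523. Reduction = 100·(1 − 0.94285523) = 5.7145%.

5.7145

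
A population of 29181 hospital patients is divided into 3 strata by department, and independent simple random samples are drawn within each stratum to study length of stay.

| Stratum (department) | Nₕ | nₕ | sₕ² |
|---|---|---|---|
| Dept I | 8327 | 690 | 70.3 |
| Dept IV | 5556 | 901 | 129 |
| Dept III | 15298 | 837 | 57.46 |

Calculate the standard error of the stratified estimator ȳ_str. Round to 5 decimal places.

0.17260

Var(ȳ_str) = Σₕ Wₕ²(1 − fₕ)sₕ²/nₕ with Wₕ = Nₕ/N, N = 29181.
Dept I: Wₕ = 0.28535691; term = 0.28535691²·(1 − 0.08286298)·70.3/690 = 0.0076088189.
Dept IV: Wₕ = 0.19039786; term = 0.19039786²·(1 − 0.16216703)·129/901 = 0.0043485704.
Dept III: Wₕ = 0.52424523; term = 0.52424523²·(1 − 0.05471303)·57.46/837 = 0.017834987.
Sum = 0.029792376.
SE = √(0.029792376) = 0.17260.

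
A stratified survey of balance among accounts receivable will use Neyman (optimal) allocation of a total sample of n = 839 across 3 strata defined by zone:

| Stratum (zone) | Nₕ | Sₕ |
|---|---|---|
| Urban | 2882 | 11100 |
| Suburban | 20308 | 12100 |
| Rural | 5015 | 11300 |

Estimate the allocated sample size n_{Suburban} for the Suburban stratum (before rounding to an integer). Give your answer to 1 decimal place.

616.5

Neyman allocation: nₕ = n·NₕSₕ / Σⱼ NⱼSⱼ.
Σ NⱼSⱼ = 2882·11100 + 20308·12100 + 5015·11300 = 3.343865 × 10^8.
n_{Suburban} = 839·20308·12100 / (3.343865 × 10^8) = 616.5.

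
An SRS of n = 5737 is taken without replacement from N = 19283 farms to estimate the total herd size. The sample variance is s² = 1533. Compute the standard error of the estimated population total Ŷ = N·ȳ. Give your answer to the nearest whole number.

8355

Var(Ŷ) = N²·Var(ȳ) = N²·(1 − n/N)·s²/n.
f = 5737/19283 = 0.29751595; Var(ȳ) = 0.70248405·1533/5737 = 0.18771275.
Var(Ŷ) = 19283² · 0.18771275 = 6.9797999 × 10^7.
SE(Ŷ) = √(6.9797999 × 10^7) = 8355.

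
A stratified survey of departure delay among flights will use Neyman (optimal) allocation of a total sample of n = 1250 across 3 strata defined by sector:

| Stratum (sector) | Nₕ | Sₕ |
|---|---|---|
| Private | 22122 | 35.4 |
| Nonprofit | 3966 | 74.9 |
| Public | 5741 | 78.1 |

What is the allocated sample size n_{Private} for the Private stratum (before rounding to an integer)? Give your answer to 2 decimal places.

640.41

Neyman allocation: nₕ = n·NₕSₕ / Σⱼ NⱼSⱼ.
Σ NⱼSⱼ = 22122·35.4 + 3966·74.9 + 5741·78.1 = 1.5285443 × 10^6.
n_{Private} = 1250·22122·35.4 / (1.5285443 × 10^6) = 640.41.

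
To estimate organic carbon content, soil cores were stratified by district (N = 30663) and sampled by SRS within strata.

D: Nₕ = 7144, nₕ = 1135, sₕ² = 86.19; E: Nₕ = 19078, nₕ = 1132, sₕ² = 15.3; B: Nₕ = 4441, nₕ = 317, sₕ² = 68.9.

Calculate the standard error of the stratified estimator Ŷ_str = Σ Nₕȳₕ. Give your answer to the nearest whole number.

3445

Var(Ŷ_str) = Σₕ Nₕ²(1 − fₕ)sₕ²/nₕ.
D: 7144²·(1 − 1135/7144)·86.19/1135 = 3.2599029 × 10^6.
E: 19078²·(1 − 1132/19078)·15.3/1132 = 4.6274902 × 10^6.
B: 4441²·(1 − 317/4441)·68.9/317 = 3.9806995 × 10^6.
Sum = 1.1868093 × 10^7.
SE = √(1.1868093 × 10^7) = 3445.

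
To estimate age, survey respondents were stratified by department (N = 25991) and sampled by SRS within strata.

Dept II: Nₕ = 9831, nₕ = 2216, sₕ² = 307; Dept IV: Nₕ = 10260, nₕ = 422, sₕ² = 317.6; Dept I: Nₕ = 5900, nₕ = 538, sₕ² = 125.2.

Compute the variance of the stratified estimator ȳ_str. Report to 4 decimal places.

Var(ȳ_str) = Σₕ Wₕ²(1 − fₕ)sₕ²/nₕ with Wₕ = Nₕ/N, N = 25991.
Dept II: Wₕ = 0.37824632; term = 0.37824632²·(1 − 0.22540942)·307/2216 = 0.015352894.
Dept IV: Wₕ = 0.39475203; term = 0.39475203²·(1 − 0.04113060)·317.6/422 = 0.11245435.
Dept I: Wₕ = 0.22700165; term = 0.22700165²·(1 − 0.09118644)·125.2/538 = 0.010898203.
Sum = 0.13870545.

0.1387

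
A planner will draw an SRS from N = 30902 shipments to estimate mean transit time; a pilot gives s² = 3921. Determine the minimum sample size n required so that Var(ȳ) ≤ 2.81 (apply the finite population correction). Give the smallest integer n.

1336

Without fpc, n₀ = s²/D = 3921/2.81 = 1395.3737.
With fpc, (1 − n/N)·s²/n ≤ D requires n ≥ n₀/(1 + n₀/N) = 1395.3737/(1 + 1395.3737/30902) = 1335.0881.
Rounding up, n = 1336.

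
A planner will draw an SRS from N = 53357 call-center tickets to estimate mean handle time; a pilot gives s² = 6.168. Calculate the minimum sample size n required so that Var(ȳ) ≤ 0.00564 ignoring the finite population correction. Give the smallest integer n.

Without fpc, n₀ = s²/D = 6.168/0.00564 = 1093.6170.
Rounding up, n = 1094.

1094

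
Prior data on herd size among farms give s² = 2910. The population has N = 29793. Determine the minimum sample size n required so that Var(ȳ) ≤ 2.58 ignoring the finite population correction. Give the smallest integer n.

Without fpc, n₀ = s²/D = 2910/2.58 = 1127.9070.
Rounding up, n = 1128.

1128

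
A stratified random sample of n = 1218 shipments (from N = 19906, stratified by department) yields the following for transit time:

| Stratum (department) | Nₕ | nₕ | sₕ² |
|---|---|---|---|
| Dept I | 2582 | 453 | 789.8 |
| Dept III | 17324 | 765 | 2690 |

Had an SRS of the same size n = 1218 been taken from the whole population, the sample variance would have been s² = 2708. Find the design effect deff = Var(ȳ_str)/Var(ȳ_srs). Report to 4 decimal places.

Var(ȳ_str) = Σ Wₕ²(1−fₕ)sₕ²/nₕ with Wₕ = Nₕ/19906:
  Dept I: (2582/19906)²·(1−453/2582)·789.8/453 = 0.024187046
  Dept III: (17324/19906)²·(1−765/17324)·2690/765 = 2.5456877
  → Var(ȳ_str) = 2.5698747.
Var(ȳ_srs) = (1 − 1218/19906)·2708/1218 = 2.0872775.
deff = 2.5698747 / 2.0872775 = 1.2312.

1.2312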